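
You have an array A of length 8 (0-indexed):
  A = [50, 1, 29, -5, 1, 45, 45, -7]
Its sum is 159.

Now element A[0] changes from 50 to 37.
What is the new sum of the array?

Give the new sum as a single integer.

Old value at index 0: 50
New value at index 0: 37
Delta = 37 - 50 = -13
New sum = old_sum + delta = 159 + (-13) = 146

Answer: 146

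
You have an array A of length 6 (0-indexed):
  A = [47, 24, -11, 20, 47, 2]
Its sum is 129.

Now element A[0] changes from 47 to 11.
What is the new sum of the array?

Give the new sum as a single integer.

Answer: 93

Derivation:
Old value at index 0: 47
New value at index 0: 11
Delta = 11 - 47 = -36
New sum = old_sum + delta = 129 + (-36) = 93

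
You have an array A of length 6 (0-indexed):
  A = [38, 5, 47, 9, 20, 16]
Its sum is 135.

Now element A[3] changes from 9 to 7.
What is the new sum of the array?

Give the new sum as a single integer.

Old value at index 3: 9
New value at index 3: 7
Delta = 7 - 9 = -2
New sum = old_sum + delta = 135 + (-2) = 133

Answer: 133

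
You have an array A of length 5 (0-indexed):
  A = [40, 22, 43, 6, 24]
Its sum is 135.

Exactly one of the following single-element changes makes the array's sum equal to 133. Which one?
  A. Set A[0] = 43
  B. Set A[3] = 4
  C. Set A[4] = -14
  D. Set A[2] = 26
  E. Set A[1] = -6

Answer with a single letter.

Option A: A[0] 40->43, delta=3, new_sum=135+(3)=138
Option B: A[3] 6->4, delta=-2, new_sum=135+(-2)=133 <-- matches target
Option C: A[4] 24->-14, delta=-38, new_sum=135+(-38)=97
Option D: A[2] 43->26, delta=-17, new_sum=135+(-17)=118
Option E: A[1] 22->-6, delta=-28, new_sum=135+(-28)=107

Answer: B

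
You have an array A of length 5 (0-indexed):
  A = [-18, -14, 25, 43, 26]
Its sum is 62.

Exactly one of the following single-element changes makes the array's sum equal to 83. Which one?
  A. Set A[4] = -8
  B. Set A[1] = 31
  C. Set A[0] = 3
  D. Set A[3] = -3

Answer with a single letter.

Answer: C

Derivation:
Option A: A[4] 26->-8, delta=-34, new_sum=62+(-34)=28
Option B: A[1] -14->31, delta=45, new_sum=62+(45)=107
Option C: A[0] -18->3, delta=21, new_sum=62+(21)=83 <-- matches target
Option D: A[3] 43->-3, delta=-46, new_sum=62+(-46)=16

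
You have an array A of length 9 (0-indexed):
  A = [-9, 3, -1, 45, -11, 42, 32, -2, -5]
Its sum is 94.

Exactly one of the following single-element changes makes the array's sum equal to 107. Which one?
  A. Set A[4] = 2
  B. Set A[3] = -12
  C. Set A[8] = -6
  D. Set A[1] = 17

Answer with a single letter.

Option A: A[4] -11->2, delta=13, new_sum=94+(13)=107 <-- matches target
Option B: A[3] 45->-12, delta=-57, new_sum=94+(-57)=37
Option C: A[8] -5->-6, delta=-1, new_sum=94+(-1)=93
Option D: A[1] 3->17, delta=14, new_sum=94+(14)=108

Answer: A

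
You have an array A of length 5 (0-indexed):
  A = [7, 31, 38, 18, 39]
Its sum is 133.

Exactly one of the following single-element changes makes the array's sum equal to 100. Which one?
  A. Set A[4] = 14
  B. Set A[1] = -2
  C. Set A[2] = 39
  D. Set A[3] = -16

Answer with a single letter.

Answer: B

Derivation:
Option A: A[4] 39->14, delta=-25, new_sum=133+(-25)=108
Option B: A[1] 31->-2, delta=-33, new_sum=133+(-33)=100 <-- matches target
Option C: A[2] 38->39, delta=1, new_sum=133+(1)=134
Option D: A[3] 18->-16, delta=-34, new_sum=133+(-34)=99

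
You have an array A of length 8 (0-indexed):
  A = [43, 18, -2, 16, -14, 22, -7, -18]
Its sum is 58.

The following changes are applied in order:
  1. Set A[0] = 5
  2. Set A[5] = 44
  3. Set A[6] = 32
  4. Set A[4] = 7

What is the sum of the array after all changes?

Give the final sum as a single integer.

Answer: 102

Derivation:
Initial sum: 58
Change 1: A[0] 43 -> 5, delta = -38, sum = 20
Change 2: A[5] 22 -> 44, delta = 22, sum = 42
Change 3: A[6] -7 -> 32, delta = 39, sum = 81
Change 4: A[4] -14 -> 7, delta = 21, sum = 102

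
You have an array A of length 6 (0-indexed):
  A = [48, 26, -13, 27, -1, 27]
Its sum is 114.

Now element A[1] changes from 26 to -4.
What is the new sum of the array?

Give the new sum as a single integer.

Old value at index 1: 26
New value at index 1: -4
Delta = -4 - 26 = -30
New sum = old_sum + delta = 114 + (-30) = 84

Answer: 84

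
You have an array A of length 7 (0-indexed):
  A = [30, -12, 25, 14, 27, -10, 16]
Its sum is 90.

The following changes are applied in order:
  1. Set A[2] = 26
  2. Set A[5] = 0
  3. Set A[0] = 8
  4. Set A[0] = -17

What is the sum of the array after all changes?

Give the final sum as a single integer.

Answer: 54

Derivation:
Initial sum: 90
Change 1: A[2] 25 -> 26, delta = 1, sum = 91
Change 2: A[5] -10 -> 0, delta = 10, sum = 101
Change 3: A[0] 30 -> 8, delta = -22, sum = 79
Change 4: A[0] 8 -> -17, delta = -25, sum = 54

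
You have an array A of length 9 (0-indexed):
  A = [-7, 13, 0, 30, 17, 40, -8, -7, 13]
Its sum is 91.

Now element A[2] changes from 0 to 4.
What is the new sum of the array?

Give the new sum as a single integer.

Answer: 95

Derivation:
Old value at index 2: 0
New value at index 2: 4
Delta = 4 - 0 = 4
New sum = old_sum + delta = 91 + (4) = 95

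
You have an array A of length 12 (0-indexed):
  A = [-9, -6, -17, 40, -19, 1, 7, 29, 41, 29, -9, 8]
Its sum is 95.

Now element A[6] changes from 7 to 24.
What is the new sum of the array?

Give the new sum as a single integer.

Old value at index 6: 7
New value at index 6: 24
Delta = 24 - 7 = 17
New sum = old_sum + delta = 95 + (17) = 112

Answer: 112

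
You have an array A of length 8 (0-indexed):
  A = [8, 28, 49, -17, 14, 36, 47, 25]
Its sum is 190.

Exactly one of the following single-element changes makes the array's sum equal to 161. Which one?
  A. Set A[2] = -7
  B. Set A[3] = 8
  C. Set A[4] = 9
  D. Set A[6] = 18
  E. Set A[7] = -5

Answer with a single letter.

Option A: A[2] 49->-7, delta=-56, new_sum=190+(-56)=134
Option B: A[3] -17->8, delta=25, new_sum=190+(25)=215
Option C: A[4] 14->9, delta=-5, new_sum=190+(-5)=185
Option D: A[6] 47->18, delta=-29, new_sum=190+(-29)=161 <-- matches target
Option E: A[7] 25->-5, delta=-30, new_sum=190+(-30)=160

Answer: D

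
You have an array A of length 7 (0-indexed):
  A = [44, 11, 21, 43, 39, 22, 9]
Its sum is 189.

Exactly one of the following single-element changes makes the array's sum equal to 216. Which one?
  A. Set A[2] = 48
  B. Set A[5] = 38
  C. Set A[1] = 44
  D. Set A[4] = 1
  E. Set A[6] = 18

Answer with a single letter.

Answer: A

Derivation:
Option A: A[2] 21->48, delta=27, new_sum=189+(27)=216 <-- matches target
Option B: A[5] 22->38, delta=16, new_sum=189+(16)=205
Option C: A[1] 11->44, delta=33, new_sum=189+(33)=222
Option D: A[4] 39->1, delta=-38, new_sum=189+(-38)=151
Option E: A[6] 9->18, delta=9, new_sum=189+(9)=198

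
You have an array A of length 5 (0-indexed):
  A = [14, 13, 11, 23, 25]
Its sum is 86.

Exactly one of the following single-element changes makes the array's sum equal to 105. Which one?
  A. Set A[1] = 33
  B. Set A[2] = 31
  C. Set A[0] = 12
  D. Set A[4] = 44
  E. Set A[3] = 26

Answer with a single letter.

Option A: A[1] 13->33, delta=20, new_sum=86+(20)=106
Option B: A[2] 11->31, delta=20, new_sum=86+(20)=106
Option C: A[0] 14->12, delta=-2, new_sum=86+(-2)=84
Option D: A[4] 25->44, delta=19, new_sum=86+(19)=105 <-- matches target
Option E: A[3] 23->26, delta=3, new_sum=86+(3)=89

Answer: D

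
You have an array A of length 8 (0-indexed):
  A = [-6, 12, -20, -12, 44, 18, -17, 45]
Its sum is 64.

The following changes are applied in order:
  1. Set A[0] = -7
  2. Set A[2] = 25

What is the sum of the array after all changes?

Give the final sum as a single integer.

Answer: 108

Derivation:
Initial sum: 64
Change 1: A[0] -6 -> -7, delta = -1, sum = 63
Change 2: A[2] -20 -> 25, delta = 45, sum = 108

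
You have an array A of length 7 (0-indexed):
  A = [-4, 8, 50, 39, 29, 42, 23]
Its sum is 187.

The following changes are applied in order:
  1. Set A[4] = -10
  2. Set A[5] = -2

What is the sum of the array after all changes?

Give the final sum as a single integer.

Initial sum: 187
Change 1: A[4] 29 -> -10, delta = -39, sum = 148
Change 2: A[5] 42 -> -2, delta = -44, sum = 104

Answer: 104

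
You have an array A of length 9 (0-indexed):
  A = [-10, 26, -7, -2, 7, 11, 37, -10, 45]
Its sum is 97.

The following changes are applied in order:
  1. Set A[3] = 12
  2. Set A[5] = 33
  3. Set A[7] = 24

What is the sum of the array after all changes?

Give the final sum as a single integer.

Answer: 167

Derivation:
Initial sum: 97
Change 1: A[3] -2 -> 12, delta = 14, sum = 111
Change 2: A[5] 11 -> 33, delta = 22, sum = 133
Change 3: A[7] -10 -> 24, delta = 34, sum = 167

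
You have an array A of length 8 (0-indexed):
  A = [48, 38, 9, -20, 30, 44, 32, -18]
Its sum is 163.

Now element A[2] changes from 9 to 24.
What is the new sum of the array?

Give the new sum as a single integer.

Old value at index 2: 9
New value at index 2: 24
Delta = 24 - 9 = 15
New sum = old_sum + delta = 163 + (15) = 178

Answer: 178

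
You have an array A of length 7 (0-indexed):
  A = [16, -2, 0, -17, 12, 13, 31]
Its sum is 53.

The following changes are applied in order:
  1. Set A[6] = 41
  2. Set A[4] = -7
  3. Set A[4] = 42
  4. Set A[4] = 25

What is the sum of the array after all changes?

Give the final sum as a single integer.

Initial sum: 53
Change 1: A[6] 31 -> 41, delta = 10, sum = 63
Change 2: A[4] 12 -> -7, delta = -19, sum = 44
Change 3: A[4] -7 -> 42, delta = 49, sum = 93
Change 4: A[4] 42 -> 25, delta = -17, sum = 76

Answer: 76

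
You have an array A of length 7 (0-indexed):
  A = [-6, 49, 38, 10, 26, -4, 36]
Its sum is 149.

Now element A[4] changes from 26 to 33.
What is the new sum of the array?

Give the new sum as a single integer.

Old value at index 4: 26
New value at index 4: 33
Delta = 33 - 26 = 7
New sum = old_sum + delta = 149 + (7) = 156

Answer: 156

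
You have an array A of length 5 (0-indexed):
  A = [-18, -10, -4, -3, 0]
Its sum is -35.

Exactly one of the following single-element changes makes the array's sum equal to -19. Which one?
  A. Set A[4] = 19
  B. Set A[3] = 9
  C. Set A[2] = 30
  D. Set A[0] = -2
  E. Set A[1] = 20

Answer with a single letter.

Option A: A[4] 0->19, delta=19, new_sum=-35+(19)=-16
Option B: A[3] -3->9, delta=12, new_sum=-35+(12)=-23
Option C: A[2] -4->30, delta=34, new_sum=-35+(34)=-1
Option D: A[0] -18->-2, delta=16, new_sum=-35+(16)=-19 <-- matches target
Option E: A[1] -10->20, delta=30, new_sum=-35+(30)=-5

Answer: D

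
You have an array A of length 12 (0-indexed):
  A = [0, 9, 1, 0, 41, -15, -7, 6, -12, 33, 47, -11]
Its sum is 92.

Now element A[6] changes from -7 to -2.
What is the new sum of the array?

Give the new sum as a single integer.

Answer: 97

Derivation:
Old value at index 6: -7
New value at index 6: -2
Delta = -2 - -7 = 5
New sum = old_sum + delta = 92 + (5) = 97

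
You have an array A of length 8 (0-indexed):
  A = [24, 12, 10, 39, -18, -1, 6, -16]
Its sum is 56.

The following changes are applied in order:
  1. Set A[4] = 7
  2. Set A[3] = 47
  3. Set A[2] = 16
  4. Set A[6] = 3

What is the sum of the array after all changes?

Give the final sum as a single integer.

Answer: 92

Derivation:
Initial sum: 56
Change 1: A[4] -18 -> 7, delta = 25, sum = 81
Change 2: A[3] 39 -> 47, delta = 8, sum = 89
Change 3: A[2] 10 -> 16, delta = 6, sum = 95
Change 4: A[6] 6 -> 3, delta = -3, sum = 92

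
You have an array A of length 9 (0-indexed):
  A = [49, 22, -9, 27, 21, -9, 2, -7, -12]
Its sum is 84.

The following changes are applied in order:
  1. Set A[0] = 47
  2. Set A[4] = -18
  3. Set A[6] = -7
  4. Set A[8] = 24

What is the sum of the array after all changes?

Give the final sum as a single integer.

Initial sum: 84
Change 1: A[0] 49 -> 47, delta = -2, sum = 82
Change 2: A[4] 21 -> -18, delta = -39, sum = 43
Change 3: A[6] 2 -> -7, delta = -9, sum = 34
Change 4: A[8] -12 -> 24, delta = 36, sum = 70

Answer: 70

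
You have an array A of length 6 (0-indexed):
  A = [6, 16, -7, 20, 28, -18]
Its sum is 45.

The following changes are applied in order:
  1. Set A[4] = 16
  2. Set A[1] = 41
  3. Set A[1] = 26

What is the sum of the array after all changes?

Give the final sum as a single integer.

Initial sum: 45
Change 1: A[4] 28 -> 16, delta = -12, sum = 33
Change 2: A[1] 16 -> 41, delta = 25, sum = 58
Change 3: A[1] 41 -> 26, delta = -15, sum = 43

Answer: 43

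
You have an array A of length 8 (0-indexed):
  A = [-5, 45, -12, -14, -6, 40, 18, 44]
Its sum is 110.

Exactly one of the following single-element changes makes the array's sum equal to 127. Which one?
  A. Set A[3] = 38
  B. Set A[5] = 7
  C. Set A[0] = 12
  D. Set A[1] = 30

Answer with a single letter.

Option A: A[3] -14->38, delta=52, new_sum=110+(52)=162
Option B: A[5] 40->7, delta=-33, new_sum=110+(-33)=77
Option C: A[0] -5->12, delta=17, new_sum=110+(17)=127 <-- matches target
Option D: A[1] 45->30, delta=-15, new_sum=110+(-15)=95

Answer: C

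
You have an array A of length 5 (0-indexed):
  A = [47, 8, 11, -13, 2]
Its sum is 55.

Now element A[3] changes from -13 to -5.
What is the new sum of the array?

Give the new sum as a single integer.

Answer: 63

Derivation:
Old value at index 3: -13
New value at index 3: -5
Delta = -5 - -13 = 8
New sum = old_sum + delta = 55 + (8) = 63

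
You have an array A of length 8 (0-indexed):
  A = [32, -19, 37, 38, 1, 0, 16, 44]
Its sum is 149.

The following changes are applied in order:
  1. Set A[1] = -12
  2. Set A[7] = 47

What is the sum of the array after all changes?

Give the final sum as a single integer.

Answer: 159

Derivation:
Initial sum: 149
Change 1: A[1] -19 -> -12, delta = 7, sum = 156
Change 2: A[7] 44 -> 47, delta = 3, sum = 159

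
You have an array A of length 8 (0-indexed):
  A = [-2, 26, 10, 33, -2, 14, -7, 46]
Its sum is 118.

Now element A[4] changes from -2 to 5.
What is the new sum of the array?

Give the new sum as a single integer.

Old value at index 4: -2
New value at index 4: 5
Delta = 5 - -2 = 7
New sum = old_sum + delta = 118 + (7) = 125

Answer: 125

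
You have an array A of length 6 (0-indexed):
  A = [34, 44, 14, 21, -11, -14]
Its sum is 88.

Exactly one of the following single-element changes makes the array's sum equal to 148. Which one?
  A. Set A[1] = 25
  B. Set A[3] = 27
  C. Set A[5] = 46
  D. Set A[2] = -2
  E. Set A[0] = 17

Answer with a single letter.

Option A: A[1] 44->25, delta=-19, new_sum=88+(-19)=69
Option B: A[3] 21->27, delta=6, new_sum=88+(6)=94
Option C: A[5] -14->46, delta=60, new_sum=88+(60)=148 <-- matches target
Option D: A[2] 14->-2, delta=-16, new_sum=88+(-16)=72
Option E: A[0] 34->17, delta=-17, new_sum=88+(-17)=71

Answer: C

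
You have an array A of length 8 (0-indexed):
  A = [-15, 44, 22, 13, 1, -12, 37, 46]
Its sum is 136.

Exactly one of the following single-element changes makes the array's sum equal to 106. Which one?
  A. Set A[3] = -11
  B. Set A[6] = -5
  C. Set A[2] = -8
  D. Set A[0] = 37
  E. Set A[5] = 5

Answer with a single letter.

Answer: C

Derivation:
Option A: A[3] 13->-11, delta=-24, new_sum=136+(-24)=112
Option B: A[6] 37->-5, delta=-42, new_sum=136+(-42)=94
Option C: A[2] 22->-8, delta=-30, new_sum=136+(-30)=106 <-- matches target
Option D: A[0] -15->37, delta=52, new_sum=136+(52)=188
Option E: A[5] -12->5, delta=17, new_sum=136+(17)=153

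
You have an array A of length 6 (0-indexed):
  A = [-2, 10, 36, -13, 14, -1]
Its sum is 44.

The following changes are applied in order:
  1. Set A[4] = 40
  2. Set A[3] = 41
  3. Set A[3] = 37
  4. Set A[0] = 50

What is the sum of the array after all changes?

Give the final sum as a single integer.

Answer: 172

Derivation:
Initial sum: 44
Change 1: A[4] 14 -> 40, delta = 26, sum = 70
Change 2: A[3] -13 -> 41, delta = 54, sum = 124
Change 3: A[3] 41 -> 37, delta = -4, sum = 120
Change 4: A[0] -2 -> 50, delta = 52, sum = 172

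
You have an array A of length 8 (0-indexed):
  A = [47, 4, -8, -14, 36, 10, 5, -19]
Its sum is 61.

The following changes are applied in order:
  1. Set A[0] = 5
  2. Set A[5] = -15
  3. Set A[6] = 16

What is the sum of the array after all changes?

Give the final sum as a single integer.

Answer: 5

Derivation:
Initial sum: 61
Change 1: A[0] 47 -> 5, delta = -42, sum = 19
Change 2: A[5] 10 -> -15, delta = -25, sum = -6
Change 3: A[6] 5 -> 16, delta = 11, sum = 5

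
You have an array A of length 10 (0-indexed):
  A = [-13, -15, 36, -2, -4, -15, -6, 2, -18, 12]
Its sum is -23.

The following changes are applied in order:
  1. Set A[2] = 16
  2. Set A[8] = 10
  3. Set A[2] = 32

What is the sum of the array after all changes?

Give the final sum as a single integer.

Initial sum: -23
Change 1: A[2] 36 -> 16, delta = -20, sum = -43
Change 2: A[8] -18 -> 10, delta = 28, sum = -15
Change 3: A[2] 16 -> 32, delta = 16, sum = 1

Answer: 1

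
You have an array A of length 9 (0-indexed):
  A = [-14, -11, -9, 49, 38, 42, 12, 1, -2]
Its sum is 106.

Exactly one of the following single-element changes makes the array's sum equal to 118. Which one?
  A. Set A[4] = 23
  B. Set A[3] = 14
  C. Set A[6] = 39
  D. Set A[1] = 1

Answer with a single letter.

Answer: D

Derivation:
Option A: A[4] 38->23, delta=-15, new_sum=106+(-15)=91
Option B: A[3] 49->14, delta=-35, new_sum=106+(-35)=71
Option C: A[6] 12->39, delta=27, new_sum=106+(27)=133
Option D: A[1] -11->1, delta=12, new_sum=106+(12)=118 <-- matches target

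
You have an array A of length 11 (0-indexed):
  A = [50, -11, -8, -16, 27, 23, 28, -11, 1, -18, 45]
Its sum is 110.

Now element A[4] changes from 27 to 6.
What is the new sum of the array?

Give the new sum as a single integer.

Old value at index 4: 27
New value at index 4: 6
Delta = 6 - 27 = -21
New sum = old_sum + delta = 110 + (-21) = 89

Answer: 89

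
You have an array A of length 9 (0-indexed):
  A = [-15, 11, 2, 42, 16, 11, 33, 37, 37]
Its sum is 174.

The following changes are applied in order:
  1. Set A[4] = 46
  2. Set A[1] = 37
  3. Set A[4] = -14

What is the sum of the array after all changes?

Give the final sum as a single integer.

Initial sum: 174
Change 1: A[4] 16 -> 46, delta = 30, sum = 204
Change 2: A[1] 11 -> 37, delta = 26, sum = 230
Change 3: A[4] 46 -> -14, delta = -60, sum = 170

Answer: 170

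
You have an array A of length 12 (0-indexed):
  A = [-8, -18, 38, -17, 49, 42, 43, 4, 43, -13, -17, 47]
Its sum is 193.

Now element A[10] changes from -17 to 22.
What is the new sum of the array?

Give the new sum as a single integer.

Answer: 232

Derivation:
Old value at index 10: -17
New value at index 10: 22
Delta = 22 - -17 = 39
New sum = old_sum + delta = 193 + (39) = 232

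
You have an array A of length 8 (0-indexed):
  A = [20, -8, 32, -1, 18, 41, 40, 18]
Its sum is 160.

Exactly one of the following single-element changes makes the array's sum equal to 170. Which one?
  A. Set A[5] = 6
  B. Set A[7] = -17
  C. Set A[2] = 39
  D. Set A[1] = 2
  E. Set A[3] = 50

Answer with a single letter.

Answer: D

Derivation:
Option A: A[5] 41->6, delta=-35, new_sum=160+(-35)=125
Option B: A[7] 18->-17, delta=-35, new_sum=160+(-35)=125
Option C: A[2] 32->39, delta=7, new_sum=160+(7)=167
Option D: A[1] -8->2, delta=10, new_sum=160+(10)=170 <-- matches target
Option E: A[3] -1->50, delta=51, new_sum=160+(51)=211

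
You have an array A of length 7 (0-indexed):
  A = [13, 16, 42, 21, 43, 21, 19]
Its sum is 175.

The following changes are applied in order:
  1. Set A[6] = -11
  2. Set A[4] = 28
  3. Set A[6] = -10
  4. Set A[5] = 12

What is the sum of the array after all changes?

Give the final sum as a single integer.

Initial sum: 175
Change 1: A[6] 19 -> -11, delta = -30, sum = 145
Change 2: A[4] 43 -> 28, delta = -15, sum = 130
Change 3: A[6] -11 -> -10, delta = 1, sum = 131
Change 4: A[5] 21 -> 12, delta = -9, sum = 122

Answer: 122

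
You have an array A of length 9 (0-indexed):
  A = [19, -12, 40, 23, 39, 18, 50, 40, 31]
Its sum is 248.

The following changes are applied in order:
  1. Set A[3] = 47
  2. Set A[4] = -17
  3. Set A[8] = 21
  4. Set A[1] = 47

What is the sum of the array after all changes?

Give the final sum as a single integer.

Answer: 265

Derivation:
Initial sum: 248
Change 1: A[3] 23 -> 47, delta = 24, sum = 272
Change 2: A[4] 39 -> -17, delta = -56, sum = 216
Change 3: A[8] 31 -> 21, delta = -10, sum = 206
Change 4: A[1] -12 -> 47, delta = 59, sum = 265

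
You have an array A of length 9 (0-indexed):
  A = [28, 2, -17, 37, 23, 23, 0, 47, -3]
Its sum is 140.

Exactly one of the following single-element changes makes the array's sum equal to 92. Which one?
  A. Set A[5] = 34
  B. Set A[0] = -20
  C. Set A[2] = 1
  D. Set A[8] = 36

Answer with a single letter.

Answer: B

Derivation:
Option A: A[5] 23->34, delta=11, new_sum=140+(11)=151
Option B: A[0] 28->-20, delta=-48, new_sum=140+(-48)=92 <-- matches target
Option C: A[2] -17->1, delta=18, new_sum=140+(18)=158
Option D: A[8] -3->36, delta=39, new_sum=140+(39)=179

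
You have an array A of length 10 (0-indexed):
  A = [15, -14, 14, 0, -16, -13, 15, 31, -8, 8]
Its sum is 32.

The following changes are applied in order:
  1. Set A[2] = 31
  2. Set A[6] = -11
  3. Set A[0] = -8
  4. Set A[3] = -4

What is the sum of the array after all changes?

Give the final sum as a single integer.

Answer: -4

Derivation:
Initial sum: 32
Change 1: A[2] 14 -> 31, delta = 17, sum = 49
Change 2: A[6] 15 -> -11, delta = -26, sum = 23
Change 3: A[0] 15 -> -8, delta = -23, sum = 0
Change 4: A[3] 0 -> -4, delta = -4, sum = -4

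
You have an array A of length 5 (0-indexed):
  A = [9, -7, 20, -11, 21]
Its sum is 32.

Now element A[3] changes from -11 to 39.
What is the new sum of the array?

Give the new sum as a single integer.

Old value at index 3: -11
New value at index 3: 39
Delta = 39 - -11 = 50
New sum = old_sum + delta = 32 + (50) = 82

Answer: 82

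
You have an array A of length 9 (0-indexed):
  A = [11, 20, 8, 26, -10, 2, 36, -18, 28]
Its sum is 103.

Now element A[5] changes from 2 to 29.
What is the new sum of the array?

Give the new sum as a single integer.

Old value at index 5: 2
New value at index 5: 29
Delta = 29 - 2 = 27
New sum = old_sum + delta = 103 + (27) = 130

Answer: 130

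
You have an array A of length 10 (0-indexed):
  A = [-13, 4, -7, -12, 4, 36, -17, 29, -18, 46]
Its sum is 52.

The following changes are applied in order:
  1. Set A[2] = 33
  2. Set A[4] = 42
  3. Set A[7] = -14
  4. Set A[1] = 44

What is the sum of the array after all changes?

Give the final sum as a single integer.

Initial sum: 52
Change 1: A[2] -7 -> 33, delta = 40, sum = 92
Change 2: A[4] 4 -> 42, delta = 38, sum = 130
Change 3: A[7] 29 -> -14, delta = -43, sum = 87
Change 4: A[1] 4 -> 44, delta = 40, sum = 127

Answer: 127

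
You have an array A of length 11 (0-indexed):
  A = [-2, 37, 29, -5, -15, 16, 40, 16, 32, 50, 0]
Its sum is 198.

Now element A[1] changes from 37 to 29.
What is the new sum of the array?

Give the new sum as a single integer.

Old value at index 1: 37
New value at index 1: 29
Delta = 29 - 37 = -8
New sum = old_sum + delta = 198 + (-8) = 190

Answer: 190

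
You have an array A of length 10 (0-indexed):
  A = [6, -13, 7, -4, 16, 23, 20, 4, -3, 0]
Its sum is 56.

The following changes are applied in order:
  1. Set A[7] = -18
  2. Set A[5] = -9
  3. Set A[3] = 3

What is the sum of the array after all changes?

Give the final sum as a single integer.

Initial sum: 56
Change 1: A[7] 4 -> -18, delta = -22, sum = 34
Change 2: A[5] 23 -> -9, delta = -32, sum = 2
Change 3: A[3] -4 -> 3, delta = 7, sum = 9

Answer: 9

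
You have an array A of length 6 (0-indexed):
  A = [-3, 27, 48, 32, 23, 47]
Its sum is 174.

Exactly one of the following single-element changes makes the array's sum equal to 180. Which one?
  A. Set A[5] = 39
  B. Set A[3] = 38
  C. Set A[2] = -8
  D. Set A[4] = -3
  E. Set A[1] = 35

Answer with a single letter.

Answer: B

Derivation:
Option A: A[5] 47->39, delta=-8, new_sum=174+(-8)=166
Option B: A[3] 32->38, delta=6, new_sum=174+(6)=180 <-- matches target
Option C: A[2] 48->-8, delta=-56, new_sum=174+(-56)=118
Option D: A[4] 23->-3, delta=-26, new_sum=174+(-26)=148
Option E: A[1] 27->35, delta=8, new_sum=174+(8)=182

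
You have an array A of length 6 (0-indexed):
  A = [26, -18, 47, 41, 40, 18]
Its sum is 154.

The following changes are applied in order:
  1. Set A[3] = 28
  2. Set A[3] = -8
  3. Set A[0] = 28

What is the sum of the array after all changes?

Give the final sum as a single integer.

Answer: 107

Derivation:
Initial sum: 154
Change 1: A[3] 41 -> 28, delta = -13, sum = 141
Change 2: A[3] 28 -> -8, delta = -36, sum = 105
Change 3: A[0] 26 -> 28, delta = 2, sum = 107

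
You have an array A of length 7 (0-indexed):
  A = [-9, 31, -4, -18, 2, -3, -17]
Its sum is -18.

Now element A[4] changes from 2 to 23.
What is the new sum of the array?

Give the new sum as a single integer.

Old value at index 4: 2
New value at index 4: 23
Delta = 23 - 2 = 21
New sum = old_sum + delta = -18 + (21) = 3

Answer: 3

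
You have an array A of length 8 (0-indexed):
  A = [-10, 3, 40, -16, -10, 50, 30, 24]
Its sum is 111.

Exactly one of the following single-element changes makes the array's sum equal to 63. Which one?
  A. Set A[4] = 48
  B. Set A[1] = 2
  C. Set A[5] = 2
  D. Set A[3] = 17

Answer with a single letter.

Option A: A[4] -10->48, delta=58, new_sum=111+(58)=169
Option B: A[1] 3->2, delta=-1, new_sum=111+(-1)=110
Option C: A[5] 50->2, delta=-48, new_sum=111+(-48)=63 <-- matches target
Option D: A[3] -16->17, delta=33, new_sum=111+(33)=144

Answer: C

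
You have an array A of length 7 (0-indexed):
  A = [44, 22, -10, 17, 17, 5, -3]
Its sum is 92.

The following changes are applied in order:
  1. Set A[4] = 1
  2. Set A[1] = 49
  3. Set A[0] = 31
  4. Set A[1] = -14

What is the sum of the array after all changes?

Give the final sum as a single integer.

Initial sum: 92
Change 1: A[4] 17 -> 1, delta = -16, sum = 76
Change 2: A[1] 22 -> 49, delta = 27, sum = 103
Change 3: A[0] 44 -> 31, delta = -13, sum = 90
Change 4: A[1] 49 -> -14, delta = -63, sum = 27

Answer: 27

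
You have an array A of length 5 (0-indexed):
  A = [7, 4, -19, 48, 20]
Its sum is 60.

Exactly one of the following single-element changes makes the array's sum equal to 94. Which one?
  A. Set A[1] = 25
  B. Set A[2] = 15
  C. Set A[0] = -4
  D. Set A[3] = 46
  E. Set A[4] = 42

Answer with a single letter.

Option A: A[1] 4->25, delta=21, new_sum=60+(21)=81
Option B: A[2] -19->15, delta=34, new_sum=60+(34)=94 <-- matches target
Option C: A[0] 7->-4, delta=-11, new_sum=60+(-11)=49
Option D: A[3] 48->46, delta=-2, new_sum=60+(-2)=58
Option E: A[4] 20->42, delta=22, new_sum=60+(22)=82

Answer: B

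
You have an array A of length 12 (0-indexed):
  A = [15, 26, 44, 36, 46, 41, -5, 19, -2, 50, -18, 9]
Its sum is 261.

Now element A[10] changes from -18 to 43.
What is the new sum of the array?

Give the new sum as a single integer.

Old value at index 10: -18
New value at index 10: 43
Delta = 43 - -18 = 61
New sum = old_sum + delta = 261 + (61) = 322

Answer: 322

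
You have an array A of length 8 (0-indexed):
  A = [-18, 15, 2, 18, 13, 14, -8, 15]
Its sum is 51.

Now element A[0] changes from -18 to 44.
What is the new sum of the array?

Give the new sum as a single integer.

Answer: 113

Derivation:
Old value at index 0: -18
New value at index 0: 44
Delta = 44 - -18 = 62
New sum = old_sum + delta = 51 + (62) = 113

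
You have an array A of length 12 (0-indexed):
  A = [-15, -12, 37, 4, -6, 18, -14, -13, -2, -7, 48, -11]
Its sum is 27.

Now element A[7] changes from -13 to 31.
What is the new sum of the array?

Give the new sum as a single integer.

Old value at index 7: -13
New value at index 7: 31
Delta = 31 - -13 = 44
New sum = old_sum + delta = 27 + (44) = 71

Answer: 71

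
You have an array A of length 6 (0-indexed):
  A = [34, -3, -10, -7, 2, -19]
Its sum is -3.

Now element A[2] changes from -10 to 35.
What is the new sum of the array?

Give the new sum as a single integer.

Old value at index 2: -10
New value at index 2: 35
Delta = 35 - -10 = 45
New sum = old_sum + delta = -3 + (45) = 42

Answer: 42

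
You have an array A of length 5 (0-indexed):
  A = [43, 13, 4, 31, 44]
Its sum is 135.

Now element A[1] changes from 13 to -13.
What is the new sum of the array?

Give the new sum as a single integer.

Old value at index 1: 13
New value at index 1: -13
Delta = -13 - 13 = -26
New sum = old_sum + delta = 135 + (-26) = 109

Answer: 109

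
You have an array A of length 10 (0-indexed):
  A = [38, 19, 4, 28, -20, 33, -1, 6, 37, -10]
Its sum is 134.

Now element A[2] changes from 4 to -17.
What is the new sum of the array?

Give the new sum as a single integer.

Answer: 113

Derivation:
Old value at index 2: 4
New value at index 2: -17
Delta = -17 - 4 = -21
New sum = old_sum + delta = 134 + (-21) = 113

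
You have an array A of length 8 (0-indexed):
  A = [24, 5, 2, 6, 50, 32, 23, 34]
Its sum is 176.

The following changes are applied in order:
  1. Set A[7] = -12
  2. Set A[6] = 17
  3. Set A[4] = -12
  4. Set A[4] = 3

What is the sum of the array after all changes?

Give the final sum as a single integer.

Answer: 77

Derivation:
Initial sum: 176
Change 1: A[7] 34 -> -12, delta = -46, sum = 130
Change 2: A[6] 23 -> 17, delta = -6, sum = 124
Change 3: A[4] 50 -> -12, delta = -62, sum = 62
Change 4: A[4] -12 -> 3, delta = 15, sum = 77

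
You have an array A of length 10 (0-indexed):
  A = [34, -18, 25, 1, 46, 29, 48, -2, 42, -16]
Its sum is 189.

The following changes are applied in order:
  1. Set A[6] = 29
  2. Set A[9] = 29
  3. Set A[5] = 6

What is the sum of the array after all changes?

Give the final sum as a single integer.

Answer: 192

Derivation:
Initial sum: 189
Change 1: A[6] 48 -> 29, delta = -19, sum = 170
Change 2: A[9] -16 -> 29, delta = 45, sum = 215
Change 3: A[5] 29 -> 6, delta = -23, sum = 192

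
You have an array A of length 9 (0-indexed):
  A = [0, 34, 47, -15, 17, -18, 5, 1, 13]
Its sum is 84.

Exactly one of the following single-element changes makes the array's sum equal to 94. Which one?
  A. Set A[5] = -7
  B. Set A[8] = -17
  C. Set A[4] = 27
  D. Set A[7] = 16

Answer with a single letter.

Option A: A[5] -18->-7, delta=11, new_sum=84+(11)=95
Option B: A[8] 13->-17, delta=-30, new_sum=84+(-30)=54
Option C: A[4] 17->27, delta=10, new_sum=84+(10)=94 <-- matches target
Option D: A[7] 1->16, delta=15, new_sum=84+(15)=99

Answer: C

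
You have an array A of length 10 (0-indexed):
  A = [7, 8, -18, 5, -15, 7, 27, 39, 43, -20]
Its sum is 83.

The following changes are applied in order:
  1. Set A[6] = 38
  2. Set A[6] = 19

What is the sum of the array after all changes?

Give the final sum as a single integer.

Initial sum: 83
Change 1: A[6] 27 -> 38, delta = 11, sum = 94
Change 2: A[6] 38 -> 19, delta = -19, sum = 75

Answer: 75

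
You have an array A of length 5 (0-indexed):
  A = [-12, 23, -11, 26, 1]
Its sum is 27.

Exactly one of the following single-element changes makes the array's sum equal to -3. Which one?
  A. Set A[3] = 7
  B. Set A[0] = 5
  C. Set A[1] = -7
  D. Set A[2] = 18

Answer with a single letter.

Option A: A[3] 26->7, delta=-19, new_sum=27+(-19)=8
Option B: A[0] -12->5, delta=17, new_sum=27+(17)=44
Option C: A[1] 23->-7, delta=-30, new_sum=27+(-30)=-3 <-- matches target
Option D: A[2] -11->18, delta=29, new_sum=27+(29)=56

Answer: C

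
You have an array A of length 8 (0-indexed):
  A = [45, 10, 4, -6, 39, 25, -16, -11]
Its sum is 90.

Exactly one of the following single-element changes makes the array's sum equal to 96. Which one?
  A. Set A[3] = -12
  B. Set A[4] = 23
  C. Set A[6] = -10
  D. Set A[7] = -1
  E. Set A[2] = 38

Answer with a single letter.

Option A: A[3] -6->-12, delta=-6, new_sum=90+(-6)=84
Option B: A[4] 39->23, delta=-16, new_sum=90+(-16)=74
Option C: A[6] -16->-10, delta=6, new_sum=90+(6)=96 <-- matches target
Option D: A[7] -11->-1, delta=10, new_sum=90+(10)=100
Option E: A[2] 4->38, delta=34, new_sum=90+(34)=124

Answer: C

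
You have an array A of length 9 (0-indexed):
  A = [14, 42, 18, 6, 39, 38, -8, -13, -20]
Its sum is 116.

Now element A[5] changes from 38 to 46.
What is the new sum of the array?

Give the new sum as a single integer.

Answer: 124

Derivation:
Old value at index 5: 38
New value at index 5: 46
Delta = 46 - 38 = 8
New sum = old_sum + delta = 116 + (8) = 124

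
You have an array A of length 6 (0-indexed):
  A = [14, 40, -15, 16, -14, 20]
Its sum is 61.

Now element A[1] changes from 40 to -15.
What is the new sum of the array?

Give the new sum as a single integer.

Answer: 6

Derivation:
Old value at index 1: 40
New value at index 1: -15
Delta = -15 - 40 = -55
New sum = old_sum + delta = 61 + (-55) = 6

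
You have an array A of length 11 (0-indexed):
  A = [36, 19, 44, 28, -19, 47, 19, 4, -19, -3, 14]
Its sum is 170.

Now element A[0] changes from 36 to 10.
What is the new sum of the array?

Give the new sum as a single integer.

Answer: 144

Derivation:
Old value at index 0: 36
New value at index 0: 10
Delta = 10 - 36 = -26
New sum = old_sum + delta = 170 + (-26) = 144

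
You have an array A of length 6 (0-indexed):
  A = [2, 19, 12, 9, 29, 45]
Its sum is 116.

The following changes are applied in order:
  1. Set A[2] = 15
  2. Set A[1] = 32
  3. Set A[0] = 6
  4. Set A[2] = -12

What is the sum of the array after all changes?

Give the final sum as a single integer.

Answer: 109

Derivation:
Initial sum: 116
Change 1: A[2] 12 -> 15, delta = 3, sum = 119
Change 2: A[1] 19 -> 32, delta = 13, sum = 132
Change 3: A[0] 2 -> 6, delta = 4, sum = 136
Change 4: A[2] 15 -> -12, delta = -27, sum = 109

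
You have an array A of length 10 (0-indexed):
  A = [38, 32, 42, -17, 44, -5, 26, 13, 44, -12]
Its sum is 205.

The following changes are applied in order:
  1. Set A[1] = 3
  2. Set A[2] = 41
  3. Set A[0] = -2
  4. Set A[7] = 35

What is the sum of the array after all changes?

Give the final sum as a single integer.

Answer: 157

Derivation:
Initial sum: 205
Change 1: A[1] 32 -> 3, delta = -29, sum = 176
Change 2: A[2] 42 -> 41, delta = -1, sum = 175
Change 3: A[0] 38 -> -2, delta = -40, sum = 135
Change 4: A[7] 13 -> 35, delta = 22, sum = 157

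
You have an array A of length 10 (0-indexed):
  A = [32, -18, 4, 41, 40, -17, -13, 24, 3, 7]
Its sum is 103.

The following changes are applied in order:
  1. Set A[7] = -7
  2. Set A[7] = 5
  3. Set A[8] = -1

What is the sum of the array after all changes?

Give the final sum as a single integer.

Initial sum: 103
Change 1: A[7] 24 -> -7, delta = -31, sum = 72
Change 2: A[7] -7 -> 5, delta = 12, sum = 84
Change 3: A[8] 3 -> -1, delta = -4, sum = 80

Answer: 80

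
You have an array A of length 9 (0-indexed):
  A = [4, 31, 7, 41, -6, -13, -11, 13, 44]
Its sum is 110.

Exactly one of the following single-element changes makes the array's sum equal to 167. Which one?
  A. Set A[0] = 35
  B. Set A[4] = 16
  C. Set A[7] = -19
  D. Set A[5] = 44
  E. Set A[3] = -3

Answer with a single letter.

Option A: A[0] 4->35, delta=31, new_sum=110+(31)=141
Option B: A[4] -6->16, delta=22, new_sum=110+(22)=132
Option C: A[7] 13->-19, delta=-32, new_sum=110+(-32)=78
Option D: A[5] -13->44, delta=57, new_sum=110+(57)=167 <-- matches target
Option E: A[3] 41->-3, delta=-44, new_sum=110+(-44)=66

Answer: D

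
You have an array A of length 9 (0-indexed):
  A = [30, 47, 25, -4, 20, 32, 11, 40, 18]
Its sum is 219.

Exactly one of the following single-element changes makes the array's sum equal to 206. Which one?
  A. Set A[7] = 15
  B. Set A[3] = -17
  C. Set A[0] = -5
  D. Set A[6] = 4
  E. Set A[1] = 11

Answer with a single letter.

Option A: A[7] 40->15, delta=-25, new_sum=219+(-25)=194
Option B: A[3] -4->-17, delta=-13, new_sum=219+(-13)=206 <-- matches target
Option C: A[0] 30->-5, delta=-35, new_sum=219+(-35)=184
Option D: A[6] 11->4, delta=-7, new_sum=219+(-7)=212
Option E: A[1] 47->11, delta=-36, new_sum=219+(-36)=183

Answer: B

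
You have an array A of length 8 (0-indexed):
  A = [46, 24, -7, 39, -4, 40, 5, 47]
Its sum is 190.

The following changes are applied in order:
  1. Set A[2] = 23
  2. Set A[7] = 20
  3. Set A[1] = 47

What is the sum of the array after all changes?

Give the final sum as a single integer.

Initial sum: 190
Change 1: A[2] -7 -> 23, delta = 30, sum = 220
Change 2: A[7] 47 -> 20, delta = -27, sum = 193
Change 3: A[1] 24 -> 47, delta = 23, sum = 216

Answer: 216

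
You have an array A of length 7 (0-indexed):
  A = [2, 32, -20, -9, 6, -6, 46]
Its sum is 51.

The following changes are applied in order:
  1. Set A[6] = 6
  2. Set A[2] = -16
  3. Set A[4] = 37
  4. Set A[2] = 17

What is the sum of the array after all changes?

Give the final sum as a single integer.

Answer: 79

Derivation:
Initial sum: 51
Change 1: A[6] 46 -> 6, delta = -40, sum = 11
Change 2: A[2] -20 -> -16, delta = 4, sum = 15
Change 3: A[4] 6 -> 37, delta = 31, sum = 46
Change 4: A[2] -16 -> 17, delta = 33, sum = 79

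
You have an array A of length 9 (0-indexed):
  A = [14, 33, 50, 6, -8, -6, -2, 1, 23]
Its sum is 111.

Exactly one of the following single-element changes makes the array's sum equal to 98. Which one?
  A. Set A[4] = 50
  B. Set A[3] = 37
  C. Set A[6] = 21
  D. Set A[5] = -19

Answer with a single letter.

Answer: D

Derivation:
Option A: A[4] -8->50, delta=58, new_sum=111+(58)=169
Option B: A[3] 6->37, delta=31, new_sum=111+(31)=142
Option C: A[6] -2->21, delta=23, new_sum=111+(23)=134
Option D: A[5] -6->-19, delta=-13, new_sum=111+(-13)=98 <-- matches target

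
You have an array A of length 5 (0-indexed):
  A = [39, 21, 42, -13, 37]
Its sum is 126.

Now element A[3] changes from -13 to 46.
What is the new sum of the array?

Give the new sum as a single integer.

Answer: 185

Derivation:
Old value at index 3: -13
New value at index 3: 46
Delta = 46 - -13 = 59
New sum = old_sum + delta = 126 + (59) = 185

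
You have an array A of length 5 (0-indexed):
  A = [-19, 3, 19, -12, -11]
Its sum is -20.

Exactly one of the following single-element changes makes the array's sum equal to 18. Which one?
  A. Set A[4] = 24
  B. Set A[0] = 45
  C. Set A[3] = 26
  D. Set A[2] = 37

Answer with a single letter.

Option A: A[4] -11->24, delta=35, new_sum=-20+(35)=15
Option B: A[0] -19->45, delta=64, new_sum=-20+(64)=44
Option C: A[3] -12->26, delta=38, new_sum=-20+(38)=18 <-- matches target
Option D: A[2] 19->37, delta=18, new_sum=-20+(18)=-2

Answer: C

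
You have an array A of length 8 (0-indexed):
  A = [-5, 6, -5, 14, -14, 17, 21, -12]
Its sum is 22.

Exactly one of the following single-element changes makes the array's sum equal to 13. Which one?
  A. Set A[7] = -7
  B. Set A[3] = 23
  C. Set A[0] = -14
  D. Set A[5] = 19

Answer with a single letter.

Option A: A[7] -12->-7, delta=5, new_sum=22+(5)=27
Option B: A[3] 14->23, delta=9, new_sum=22+(9)=31
Option C: A[0] -5->-14, delta=-9, new_sum=22+(-9)=13 <-- matches target
Option D: A[5] 17->19, delta=2, new_sum=22+(2)=24

Answer: C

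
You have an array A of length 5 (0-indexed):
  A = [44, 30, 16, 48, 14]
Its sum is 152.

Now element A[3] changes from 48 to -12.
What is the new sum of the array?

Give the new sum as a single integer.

Answer: 92

Derivation:
Old value at index 3: 48
New value at index 3: -12
Delta = -12 - 48 = -60
New sum = old_sum + delta = 152 + (-60) = 92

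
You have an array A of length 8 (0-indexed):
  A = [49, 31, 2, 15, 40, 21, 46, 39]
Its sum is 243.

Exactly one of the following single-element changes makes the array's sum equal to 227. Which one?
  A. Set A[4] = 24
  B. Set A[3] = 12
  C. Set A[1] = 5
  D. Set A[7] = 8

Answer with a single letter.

Option A: A[4] 40->24, delta=-16, new_sum=243+(-16)=227 <-- matches target
Option B: A[3] 15->12, delta=-3, new_sum=243+(-3)=240
Option C: A[1] 31->5, delta=-26, new_sum=243+(-26)=217
Option D: A[7] 39->8, delta=-31, new_sum=243+(-31)=212

Answer: A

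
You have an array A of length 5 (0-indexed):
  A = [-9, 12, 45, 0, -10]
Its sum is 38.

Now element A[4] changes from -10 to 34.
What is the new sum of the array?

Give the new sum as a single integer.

Old value at index 4: -10
New value at index 4: 34
Delta = 34 - -10 = 44
New sum = old_sum + delta = 38 + (44) = 82

Answer: 82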